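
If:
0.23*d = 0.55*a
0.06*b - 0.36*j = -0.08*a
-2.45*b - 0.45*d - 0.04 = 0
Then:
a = 6.71055243135958*j + 0.0182600066159444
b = -2.94740324181277*j - 0.0243466754879259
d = 16.0469732054251*j + 0.043665233212041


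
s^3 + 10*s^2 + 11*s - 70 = (s - 2)*(s + 5)*(s + 7)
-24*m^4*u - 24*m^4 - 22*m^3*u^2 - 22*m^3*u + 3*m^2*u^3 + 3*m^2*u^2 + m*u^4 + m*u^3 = (-4*m + u)*(m + u)*(6*m + u)*(m*u + m)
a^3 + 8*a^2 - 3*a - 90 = (a - 3)*(a + 5)*(a + 6)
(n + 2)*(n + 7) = n^2 + 9*n + 14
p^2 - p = p*(p - 1)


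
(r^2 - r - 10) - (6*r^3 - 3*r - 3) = -6*r^3 + r^2 + 2*r - 7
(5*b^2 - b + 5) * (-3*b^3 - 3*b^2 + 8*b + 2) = -15*b^5 - 12*b^4 + 28*b^3 - 13*b^2 + 38*b + 10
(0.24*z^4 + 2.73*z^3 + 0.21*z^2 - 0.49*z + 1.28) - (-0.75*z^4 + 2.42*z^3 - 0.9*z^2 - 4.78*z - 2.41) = 0.99*z^4 + 0.31*z^3 + 1.11*z^2 + 4.29*z + 3.69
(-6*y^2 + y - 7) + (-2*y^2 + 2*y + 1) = -8*y^2 + 3*y - 6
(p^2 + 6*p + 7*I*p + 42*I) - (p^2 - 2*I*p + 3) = 6*p + 9*I*p - 3 + 42*I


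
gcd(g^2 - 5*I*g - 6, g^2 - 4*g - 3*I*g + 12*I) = g - 3*I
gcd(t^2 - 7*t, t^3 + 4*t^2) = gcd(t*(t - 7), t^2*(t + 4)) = t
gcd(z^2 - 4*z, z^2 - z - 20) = 1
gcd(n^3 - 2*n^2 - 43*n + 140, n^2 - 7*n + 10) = n - 5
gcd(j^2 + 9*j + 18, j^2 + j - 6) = j + 3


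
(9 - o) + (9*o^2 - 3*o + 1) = 9*o^2 - 4*o + 10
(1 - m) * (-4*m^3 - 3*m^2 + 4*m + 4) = 4*m^4 - m^3 - 7*m^2 + 4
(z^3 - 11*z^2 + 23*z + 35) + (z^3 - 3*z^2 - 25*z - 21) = 2*z^3 - 14*z^2 - 2*z + 14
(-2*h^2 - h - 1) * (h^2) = -2*h^4 - h^3 - h^2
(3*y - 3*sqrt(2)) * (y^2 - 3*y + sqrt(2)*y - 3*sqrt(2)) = 3*y^3 - 9*y^2 - 6*y + 18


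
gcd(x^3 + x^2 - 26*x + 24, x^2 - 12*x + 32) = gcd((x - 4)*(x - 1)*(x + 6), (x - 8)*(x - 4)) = x - 4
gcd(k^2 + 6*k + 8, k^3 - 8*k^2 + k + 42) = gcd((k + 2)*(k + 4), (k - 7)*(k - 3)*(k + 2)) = k + 2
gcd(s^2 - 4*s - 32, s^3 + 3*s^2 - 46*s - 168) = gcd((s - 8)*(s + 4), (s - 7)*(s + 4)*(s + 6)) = s + 4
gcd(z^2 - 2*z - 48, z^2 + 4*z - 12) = z + 6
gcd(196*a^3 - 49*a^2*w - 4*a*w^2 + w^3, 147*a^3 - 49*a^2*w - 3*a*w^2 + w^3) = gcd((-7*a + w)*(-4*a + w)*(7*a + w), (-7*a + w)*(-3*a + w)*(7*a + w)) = -49*a^2 + w^2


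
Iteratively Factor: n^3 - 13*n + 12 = (n - 3)*(n^2 + 3*n - 4) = (n - 3)*(n - 1)*(n + 4)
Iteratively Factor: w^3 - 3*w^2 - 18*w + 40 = (w - 5)*(w^2 + 2*w - 8) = (w - 5)*(w + 4)*(w - 2)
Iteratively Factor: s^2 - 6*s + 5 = (s - 1)*(s - 5)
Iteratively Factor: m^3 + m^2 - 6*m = (m - 2)*(m^2 + 3*m) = (m - 2)*(m + 3)*(m)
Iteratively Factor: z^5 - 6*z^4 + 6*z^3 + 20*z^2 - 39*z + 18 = (z - 1)*(z^4 - 5*z^3 + z^2 + 21*z - 18) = (z - 1)^2*(z^3 - 4*z^2 - 3*z + 18) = (z - 3)*(z - 1)^2*(z^2 - z - 6) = (z - 3)*(z - 1)^2*(z + 2)*(z - 3)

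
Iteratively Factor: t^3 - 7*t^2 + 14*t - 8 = (t - 2)*(t^2 - 5*t + 4) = (t - 2)*(t - 1)*(t - 4)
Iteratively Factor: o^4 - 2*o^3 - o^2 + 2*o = (o + 1)*(o^3 - 3*o^2 + 2*o) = (o - 1)*(o + 1)*(o^2 - 2*o) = (o - 2)*(o - 1)*(o + 1)*(o)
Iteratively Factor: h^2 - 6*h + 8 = (h - 2)*(h - 4)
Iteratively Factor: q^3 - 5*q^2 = (q - 5)*(q^2) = q*(q - 5)*(q)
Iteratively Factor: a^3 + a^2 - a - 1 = (a + 1)*(a^2 - 1) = (a - 1)*(a + 1)*(a + 1)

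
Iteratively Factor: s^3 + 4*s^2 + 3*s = (s)*(s^2 + 4*s + 3) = s*(s + 1)*(s + 3)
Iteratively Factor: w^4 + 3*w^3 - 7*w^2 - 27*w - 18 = (w + 1)*(w^3 + 2*w^2 - 9*w - 18) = (w + 1)*(w + 2)*(w^2 - 9) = (w - 3)*(w + 1)*(w + 2)*(w + 3)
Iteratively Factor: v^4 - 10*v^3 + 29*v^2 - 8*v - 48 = (v + 1)*(v^3 - 11*v^2 + 40*v - 48) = (v - 3)*(v + 1)*(v^2 - 8*v + 16) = (v - 4)*(v - 3)*(v + 1)*(v - 4)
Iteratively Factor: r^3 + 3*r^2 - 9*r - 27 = (r + 3)*(r^2 - 9) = (r - 3)*(r + 3)*(r + 3)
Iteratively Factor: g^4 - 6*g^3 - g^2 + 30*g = (g + 2)*(g^3 - 8*g^2 + 15*g) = (g - 3)*(g + 2)*(g^2 - 5*g) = (g - 5)*(g - 3)*(g + 2)*(g)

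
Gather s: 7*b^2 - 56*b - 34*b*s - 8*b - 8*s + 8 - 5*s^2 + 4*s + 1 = 7*b^2 - 64*b - 5*s^2 + s*(-34*b - 4) + 9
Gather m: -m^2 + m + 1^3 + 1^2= -m^2 + m + 2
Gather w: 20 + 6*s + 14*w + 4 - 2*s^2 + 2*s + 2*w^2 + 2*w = -2*s^2 + 8*s + 2*w^2 + 16*w + 24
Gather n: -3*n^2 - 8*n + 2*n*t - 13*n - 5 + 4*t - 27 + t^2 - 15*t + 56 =-3*n^2 + n*(2*t - 21) + t^2 - 11*t + 24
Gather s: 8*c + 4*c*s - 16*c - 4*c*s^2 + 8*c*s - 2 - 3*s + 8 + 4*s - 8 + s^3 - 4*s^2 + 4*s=-8*c + s^3 + s^2*(-4*c - 4) + s*(12*c + 5) - 2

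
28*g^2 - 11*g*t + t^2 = (-7*g + t)*(-4*g + t)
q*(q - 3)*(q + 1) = q^3 - 2*q^2 - 3*q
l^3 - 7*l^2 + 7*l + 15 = (l - 5)*(l - 3)*(l + 1)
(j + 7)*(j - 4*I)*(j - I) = j^3 + 7*j^2 - 5*I*j^2 - 4*j - 35*I*j - 28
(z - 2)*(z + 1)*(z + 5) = z^3 + 4*z^2 - 7*z - 10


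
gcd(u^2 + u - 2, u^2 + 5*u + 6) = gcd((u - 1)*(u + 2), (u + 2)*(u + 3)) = u + 2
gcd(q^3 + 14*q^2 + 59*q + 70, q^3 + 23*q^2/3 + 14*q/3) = q + 7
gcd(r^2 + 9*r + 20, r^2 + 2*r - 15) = r + 5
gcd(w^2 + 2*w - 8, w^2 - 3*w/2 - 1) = w - 2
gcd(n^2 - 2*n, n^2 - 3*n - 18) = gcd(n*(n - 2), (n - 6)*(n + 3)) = 1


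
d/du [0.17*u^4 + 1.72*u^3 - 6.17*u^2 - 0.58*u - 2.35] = 0.68*u^3 + 5.16*u^2 - 12.34*u - 0.58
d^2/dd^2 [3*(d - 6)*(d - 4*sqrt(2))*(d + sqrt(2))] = 18*d - 36 - 18*sqrt(2)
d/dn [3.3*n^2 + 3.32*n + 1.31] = 6.6*n + 3.32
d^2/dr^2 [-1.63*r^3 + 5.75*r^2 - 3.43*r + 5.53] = 11.5 - 9.78*r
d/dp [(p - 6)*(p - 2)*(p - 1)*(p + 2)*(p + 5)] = 5*p^4 - 8*p^3 - 99*p^2 + 76*p + 116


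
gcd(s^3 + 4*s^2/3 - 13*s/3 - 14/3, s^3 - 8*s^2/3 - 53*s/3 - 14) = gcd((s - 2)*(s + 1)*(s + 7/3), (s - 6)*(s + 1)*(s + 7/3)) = s^2 + 10*s/3 + 7/3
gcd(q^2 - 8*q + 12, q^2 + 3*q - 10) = q - 2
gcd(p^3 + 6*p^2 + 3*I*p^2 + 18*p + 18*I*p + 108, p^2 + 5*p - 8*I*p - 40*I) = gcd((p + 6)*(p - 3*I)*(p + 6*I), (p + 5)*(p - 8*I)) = 1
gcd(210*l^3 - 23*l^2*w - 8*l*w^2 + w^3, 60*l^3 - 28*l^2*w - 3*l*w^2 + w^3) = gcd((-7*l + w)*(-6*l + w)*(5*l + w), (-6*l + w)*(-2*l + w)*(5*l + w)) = -30*l^2 - l*w + w^2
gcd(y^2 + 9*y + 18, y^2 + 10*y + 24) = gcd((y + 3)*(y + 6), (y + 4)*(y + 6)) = y + 6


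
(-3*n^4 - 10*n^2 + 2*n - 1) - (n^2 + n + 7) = -3*n^4 - 11*n^2 + n - 8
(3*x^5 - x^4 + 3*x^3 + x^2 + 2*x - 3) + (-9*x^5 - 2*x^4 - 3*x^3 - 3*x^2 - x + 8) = -6*x^5 - 3*x^4 - 2*x^2 + x + 5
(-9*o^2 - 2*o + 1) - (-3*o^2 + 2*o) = -6*o^2 - 4*o + 1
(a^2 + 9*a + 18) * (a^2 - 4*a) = a^4 + 5*a^3 - 18*a^2 - 72*a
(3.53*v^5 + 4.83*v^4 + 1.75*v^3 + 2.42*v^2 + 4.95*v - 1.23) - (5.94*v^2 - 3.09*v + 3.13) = 3.53*v^5 + 4.83*v^4 + 1.75*v^3 - 3.52*v^2 + 8.04*v - 4.36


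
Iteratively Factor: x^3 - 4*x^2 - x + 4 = (x + 1)*(x^2 - 5*x + 4) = (x - 1)*(x + 1)*(x - 4)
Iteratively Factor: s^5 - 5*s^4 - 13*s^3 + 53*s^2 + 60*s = (s + 1)*(s^4 - 6*s^3 - 7*s^2 + 60*s) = (s - 4)*(s + 1)*(s^3 - 2*s^2 - 15*s) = (s - 5)*(s - 4)*(s + 1)*(s^2 + 3*s) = (s - 5)*(s - 4)*(s + 1)*(s + 3)*(s)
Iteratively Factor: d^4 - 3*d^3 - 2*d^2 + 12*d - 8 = (d + 2)*(d^3 - 5*d^2 + 8*d - 4) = (d - 1)*(d + 2)*(d^2 - 4*d + 4) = (d - 2)*(d - 1)*(d + 2)*(d - 2)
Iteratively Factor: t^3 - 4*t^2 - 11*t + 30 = (t + 3)*(t^2 - 7*t + 10) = (t - 2)*(t + 3)*(t - 5)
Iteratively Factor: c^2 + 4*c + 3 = (c + 3)*(c + 1)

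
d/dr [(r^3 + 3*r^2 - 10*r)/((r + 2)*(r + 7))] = (r^4 + 18*r^3 + 79*r^2 + 84*r - 140)/(r^4 + 18*r^3 + 109*r^2 + 252*r + 196)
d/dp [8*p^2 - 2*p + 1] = 16*p - 2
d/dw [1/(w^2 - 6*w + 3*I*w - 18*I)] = (-2*w + 6 - 3*I)/(w^2 - 6*w + 3*I*w - 18*I)^2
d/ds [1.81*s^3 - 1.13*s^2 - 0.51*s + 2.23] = 5.43*s^2 - 2.26*s - 0.51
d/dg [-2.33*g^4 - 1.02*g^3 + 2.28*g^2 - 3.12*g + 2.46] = -9.32*g^3 - 3.06*g^2 + 4.56*g - 3.12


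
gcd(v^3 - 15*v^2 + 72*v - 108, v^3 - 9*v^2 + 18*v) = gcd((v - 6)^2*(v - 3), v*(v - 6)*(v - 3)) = v^2 - 9*v + 18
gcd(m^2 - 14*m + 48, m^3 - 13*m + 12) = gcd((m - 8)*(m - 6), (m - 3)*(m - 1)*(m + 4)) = 1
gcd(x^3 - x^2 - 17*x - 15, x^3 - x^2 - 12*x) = x + 3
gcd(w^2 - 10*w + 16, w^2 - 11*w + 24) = w - 8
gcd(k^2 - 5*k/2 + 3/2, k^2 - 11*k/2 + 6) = k - 3/2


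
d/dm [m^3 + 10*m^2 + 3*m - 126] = 3*m^2 + 20*m + 3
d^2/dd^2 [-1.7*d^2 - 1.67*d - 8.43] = -3.40000000000000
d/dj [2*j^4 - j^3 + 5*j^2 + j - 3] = 8*j^3 - 3*j^2 + 10*j + 1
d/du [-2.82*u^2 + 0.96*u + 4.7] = 0.96 - 5.64*u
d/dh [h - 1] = 1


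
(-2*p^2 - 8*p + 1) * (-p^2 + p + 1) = 2*p^4 + 6*p^3 - 11*p^2 - 7*p + 1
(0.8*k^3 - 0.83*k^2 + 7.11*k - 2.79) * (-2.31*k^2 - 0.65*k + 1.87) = -1.848*k^5 + 1.3973*k^4 - 14.3886*k^3 + 0.2713*k^2 + 15.1092*k - 5.2173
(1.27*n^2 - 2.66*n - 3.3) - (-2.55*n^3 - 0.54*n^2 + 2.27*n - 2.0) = 2.55*n^3 + 1.81*n^2 - 4.93*n - 1.3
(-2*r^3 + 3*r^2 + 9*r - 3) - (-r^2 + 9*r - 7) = -2*r^3 + 4*r^2 + 4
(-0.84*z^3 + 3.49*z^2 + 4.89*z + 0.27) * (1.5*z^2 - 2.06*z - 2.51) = -1.26*z^5 + 6.9654*z^4 + 2.254*z^3 - 18.4283*z^2 - 12.8301*z - 0.6777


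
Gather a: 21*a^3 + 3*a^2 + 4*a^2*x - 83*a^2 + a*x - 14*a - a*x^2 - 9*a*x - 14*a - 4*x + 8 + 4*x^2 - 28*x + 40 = 21*a^3 + a^2*(4*x - 80) + a*(-x^2 - 8*x - 28) + 4*x^2 - 32*x + 48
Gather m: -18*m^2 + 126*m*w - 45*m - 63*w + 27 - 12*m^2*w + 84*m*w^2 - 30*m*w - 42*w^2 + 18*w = m^2*(-12*w - 18) + m*(84*w^2 + 96*w - 45) - 42*w^2 - 45*w + 27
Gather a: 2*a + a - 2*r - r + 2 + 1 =3*a - 3*r + 3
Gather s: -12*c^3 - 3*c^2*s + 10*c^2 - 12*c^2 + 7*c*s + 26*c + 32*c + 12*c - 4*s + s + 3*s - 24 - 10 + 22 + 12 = -12*c^3 - 2*c^2 + 70*c + s*(-3*c^2 + 7*c)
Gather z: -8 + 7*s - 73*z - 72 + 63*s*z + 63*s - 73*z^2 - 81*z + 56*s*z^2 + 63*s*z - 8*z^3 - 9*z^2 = 70*s - 8*z^3 + z^2*(56*s - 82) + z*(126*s - 154) - 80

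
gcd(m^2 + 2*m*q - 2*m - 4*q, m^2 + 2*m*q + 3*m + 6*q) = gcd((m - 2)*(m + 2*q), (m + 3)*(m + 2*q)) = m + 2*q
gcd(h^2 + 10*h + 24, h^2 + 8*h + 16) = h + 4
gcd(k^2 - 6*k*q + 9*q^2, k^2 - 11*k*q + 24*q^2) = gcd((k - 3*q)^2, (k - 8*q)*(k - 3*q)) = -k + 3*q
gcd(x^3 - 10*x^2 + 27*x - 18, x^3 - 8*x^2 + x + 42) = x - 3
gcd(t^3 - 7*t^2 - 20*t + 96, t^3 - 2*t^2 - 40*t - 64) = t^2 - 4*t - 32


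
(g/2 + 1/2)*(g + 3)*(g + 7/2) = g^3/2 + 15*g^2/4 + 17*g/2 + 21/4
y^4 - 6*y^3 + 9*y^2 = y^2*(y - 3)^2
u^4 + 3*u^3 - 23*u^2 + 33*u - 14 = (u - 2)*(u - 1)^2*(u + 7)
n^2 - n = n*(n - 1)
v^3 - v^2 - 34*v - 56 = (v - 7)*(v + 2)*(v + 4)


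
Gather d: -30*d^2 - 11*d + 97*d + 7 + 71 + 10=-30*d^2 + 86*d + 88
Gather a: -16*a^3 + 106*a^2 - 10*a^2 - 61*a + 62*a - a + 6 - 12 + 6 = -16*a^3 + 96*a^2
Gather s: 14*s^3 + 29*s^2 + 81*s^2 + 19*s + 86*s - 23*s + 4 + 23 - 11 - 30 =14*s^3 + 110*s^2 + 82*s - 14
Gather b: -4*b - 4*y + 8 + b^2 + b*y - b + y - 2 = b^2 + b*(y - 5) - 3*y + 6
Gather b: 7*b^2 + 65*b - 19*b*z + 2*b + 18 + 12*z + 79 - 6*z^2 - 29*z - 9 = 7*b^2 + b*(67 - 19*z) - 6*z^2 - 17*z + 88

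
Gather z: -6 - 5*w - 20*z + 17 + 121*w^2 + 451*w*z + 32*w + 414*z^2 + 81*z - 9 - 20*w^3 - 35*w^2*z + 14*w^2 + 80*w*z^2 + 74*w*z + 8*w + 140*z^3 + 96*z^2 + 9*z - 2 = -20*w^3 + 135*w^2 + 35*w + 140*z^3 + z^2*(80*w + 510) + z*(-35*w^2 + 525*w + 70)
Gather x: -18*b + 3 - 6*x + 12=-18*b - 6*x + 15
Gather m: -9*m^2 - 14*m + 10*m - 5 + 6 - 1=-9*m^2 - 4*m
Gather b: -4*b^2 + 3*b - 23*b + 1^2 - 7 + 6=-4*b^2 - 20*b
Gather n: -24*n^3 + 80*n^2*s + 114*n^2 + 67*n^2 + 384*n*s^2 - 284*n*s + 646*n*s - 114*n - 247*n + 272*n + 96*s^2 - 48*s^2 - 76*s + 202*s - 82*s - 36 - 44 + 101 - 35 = -24*n^3 + n^2*(80*s + 181) + n*(384*s^2 + 362*s - 89) + 48*s^2 + 44*s - 14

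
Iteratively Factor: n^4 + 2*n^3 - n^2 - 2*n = (n)*(n^3 + 2*n^2 - n - 2) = n*(n + 2)*(n^2 - 1) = n*(n + 1)*(n + 2)*(n - 1)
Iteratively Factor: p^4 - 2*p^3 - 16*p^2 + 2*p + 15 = (p - 5)*(p^3 + 3*p^2 - p - 3) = (p - 5)*(p + 1)*(p^2 + 2*p - 3) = (p - 5)*(p + 1)*(p + 3)*(p - 1)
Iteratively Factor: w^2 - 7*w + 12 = (w - 4)*(w - 3)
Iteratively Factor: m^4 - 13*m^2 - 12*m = (m + 3)*(m^3 - 3*m^2 - 4*m) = m*(m + 3)*(m^2 - 3*m - 4) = m*(m + 1)*(m + 3)*(m - 4)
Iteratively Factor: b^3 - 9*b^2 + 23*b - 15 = (b - 1)*(b^2 - 8*b + 15) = (b - 3)*(b - 1)*(b - 5)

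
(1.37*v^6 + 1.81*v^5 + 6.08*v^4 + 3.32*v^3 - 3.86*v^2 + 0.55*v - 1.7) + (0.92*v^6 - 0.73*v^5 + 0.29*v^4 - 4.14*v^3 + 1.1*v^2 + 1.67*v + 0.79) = 2.29*v^6 + 1.08*v^5 + 6.37*v^4 - 0.82*v^3 - 2.76*v^2 + 2.22*v - 0.91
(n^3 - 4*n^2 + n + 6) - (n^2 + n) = n^3 - 5*n^2 + 6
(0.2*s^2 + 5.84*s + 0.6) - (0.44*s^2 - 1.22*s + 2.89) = -0.24*s^2 + 7.06*s - 2.29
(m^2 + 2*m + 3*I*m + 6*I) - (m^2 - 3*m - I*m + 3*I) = 5*m + 4*I*m + 3*I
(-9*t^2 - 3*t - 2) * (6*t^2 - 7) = -54*t^4 - 18*t^3 + 51*t^2 + 21*t + 14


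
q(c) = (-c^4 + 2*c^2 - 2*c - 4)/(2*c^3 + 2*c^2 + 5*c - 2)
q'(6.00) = -0.51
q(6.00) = -2.33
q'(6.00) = -0.51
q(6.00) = -2.33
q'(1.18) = 0.62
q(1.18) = -0.55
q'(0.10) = 11.53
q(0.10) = 2.83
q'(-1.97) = -0.67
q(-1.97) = 0.38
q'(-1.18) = 0.11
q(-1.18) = 0.09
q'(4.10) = -0.49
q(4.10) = -1.37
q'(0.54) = 15.69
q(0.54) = -2.87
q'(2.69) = -0.40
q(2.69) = -0.73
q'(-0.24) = 2.48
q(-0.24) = 1.09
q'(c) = (-6*c^2 - 4*c - 5)*(-c^4 + 2*c^2 - 2*c - 4)/(2*c^3 + 2*c^2 + 5*c - 2)^2 + (-4*c^3 + 4*c - 2)/(2*c^3 + 2*c^2 + 5*c - 2) = (-2*c^6 - 4*c^5 - 19*c^4 + 16*c^3 + 38*c^2 + 8*c + 24)/(4*c^6 + 8*c^5 + 24*c^4 + 12*c^3 + 17*c^2 - 20*c + 4)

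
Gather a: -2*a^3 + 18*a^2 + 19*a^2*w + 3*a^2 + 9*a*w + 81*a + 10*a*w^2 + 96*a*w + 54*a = -2*a^3 + a^2*(19*w + 21) + a*(10*w^2 + 105*w + 135)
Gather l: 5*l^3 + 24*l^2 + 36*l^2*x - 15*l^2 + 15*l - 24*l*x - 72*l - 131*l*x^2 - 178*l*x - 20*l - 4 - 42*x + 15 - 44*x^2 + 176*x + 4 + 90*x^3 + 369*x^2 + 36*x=5*l^3 + l^2*(36*x + 9) + l*(-131*x^2 - 202*x - 77) + 90*x^3 + 325*x^2 + 170*x + 15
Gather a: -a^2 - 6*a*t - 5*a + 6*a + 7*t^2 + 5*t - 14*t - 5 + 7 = -a^2 + a*(1 - 6*t) + 7*t^2 - 9*t + 2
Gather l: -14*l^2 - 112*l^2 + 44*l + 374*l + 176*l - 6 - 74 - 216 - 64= -126*l^2 + 594*l - 360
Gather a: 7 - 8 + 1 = 0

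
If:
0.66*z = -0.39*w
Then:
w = -1.69230769230769*z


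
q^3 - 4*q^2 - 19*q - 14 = (q - 7)*(q + 1)*(q + 2)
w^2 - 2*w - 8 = (w - 4)*(w + 2)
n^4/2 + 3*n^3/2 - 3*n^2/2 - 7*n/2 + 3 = (n/2 + 1)*(n - 1)^2*(n + 3)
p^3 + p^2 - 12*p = p*(p - 3)*(p + 4)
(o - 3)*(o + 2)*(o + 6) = o^3 + 5*o^2 - 12*o - 36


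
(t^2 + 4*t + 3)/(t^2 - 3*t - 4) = (t + 3)/(t - 4)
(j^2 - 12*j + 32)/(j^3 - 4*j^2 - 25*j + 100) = (j - 8)/(j^2 - 25)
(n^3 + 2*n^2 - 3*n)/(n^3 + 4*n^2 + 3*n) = (n - 1)/(n + 1)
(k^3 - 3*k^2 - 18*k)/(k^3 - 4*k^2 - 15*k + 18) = k/(k - 1)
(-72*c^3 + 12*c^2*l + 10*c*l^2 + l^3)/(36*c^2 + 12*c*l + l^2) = -2*c + l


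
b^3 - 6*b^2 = b^2*(b - 6)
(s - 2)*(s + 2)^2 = s^3 + 2*s^2 - 4*s - 8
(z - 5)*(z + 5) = z^2 - 25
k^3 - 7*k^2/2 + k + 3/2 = (k - 3)*(k - 1)*(k + 1/2)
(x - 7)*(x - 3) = x^2 - 10*x + 21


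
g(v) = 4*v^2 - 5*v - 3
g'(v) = 8*v - 5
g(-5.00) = 122.00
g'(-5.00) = -45.00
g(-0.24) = -1.57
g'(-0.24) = -6.92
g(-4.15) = 86.64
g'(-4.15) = -38.20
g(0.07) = -3.33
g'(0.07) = -4.44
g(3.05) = 18.96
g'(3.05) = 19.40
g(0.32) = -4.19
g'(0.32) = -2.44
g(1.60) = -0.76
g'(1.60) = 7.80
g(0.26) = -4.03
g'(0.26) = -2.92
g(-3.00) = 48.00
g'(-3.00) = -29.00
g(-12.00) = 633.00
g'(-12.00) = -101.00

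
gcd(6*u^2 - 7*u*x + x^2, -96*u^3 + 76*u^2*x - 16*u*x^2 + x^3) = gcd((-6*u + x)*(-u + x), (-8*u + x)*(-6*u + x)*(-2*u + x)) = -6*u + x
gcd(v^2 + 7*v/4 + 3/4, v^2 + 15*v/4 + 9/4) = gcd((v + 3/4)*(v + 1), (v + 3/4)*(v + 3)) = v + 3/4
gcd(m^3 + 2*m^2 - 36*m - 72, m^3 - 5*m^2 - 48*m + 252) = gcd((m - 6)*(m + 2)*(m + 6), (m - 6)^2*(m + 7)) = m - 6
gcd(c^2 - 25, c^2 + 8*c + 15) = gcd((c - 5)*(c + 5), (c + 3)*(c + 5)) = c + 5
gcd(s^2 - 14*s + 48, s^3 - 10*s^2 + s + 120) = s - 8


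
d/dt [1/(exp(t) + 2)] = -exp(t)/(exp(t) + 2)^2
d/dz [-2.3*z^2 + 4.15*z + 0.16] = 4.15 - 4.6*z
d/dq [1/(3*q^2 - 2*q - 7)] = 2*(1 - 3*q)/(-3*q^2 + 2*q + 7)^2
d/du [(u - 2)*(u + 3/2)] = 2*u - 1/2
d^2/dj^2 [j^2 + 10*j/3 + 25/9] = 2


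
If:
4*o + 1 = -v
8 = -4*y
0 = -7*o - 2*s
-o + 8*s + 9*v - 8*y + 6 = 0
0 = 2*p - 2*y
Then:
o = 1/5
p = -2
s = -7/10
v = -9/5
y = -2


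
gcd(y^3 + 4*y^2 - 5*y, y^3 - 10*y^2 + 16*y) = y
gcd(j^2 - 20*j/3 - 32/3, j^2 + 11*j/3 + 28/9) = j + 4/3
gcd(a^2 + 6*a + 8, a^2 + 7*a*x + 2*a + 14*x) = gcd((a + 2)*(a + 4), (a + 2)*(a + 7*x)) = a + 2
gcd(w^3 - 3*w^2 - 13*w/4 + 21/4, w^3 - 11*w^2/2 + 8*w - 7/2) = w^2 - 9*w/2 + 7/2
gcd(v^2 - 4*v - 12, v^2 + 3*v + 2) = v + 2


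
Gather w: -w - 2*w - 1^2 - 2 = -3*w - 3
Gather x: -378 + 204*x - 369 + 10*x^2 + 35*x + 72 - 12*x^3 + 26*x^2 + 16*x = -12*x^3 + 36*x^2 + 255*x - 675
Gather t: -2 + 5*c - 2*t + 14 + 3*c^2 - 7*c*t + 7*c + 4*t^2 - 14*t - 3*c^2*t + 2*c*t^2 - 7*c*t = 3*c^2 + 12*c + t^2*(2*c + 4) + t*(-3*c^2 - 14*c - 16) + 12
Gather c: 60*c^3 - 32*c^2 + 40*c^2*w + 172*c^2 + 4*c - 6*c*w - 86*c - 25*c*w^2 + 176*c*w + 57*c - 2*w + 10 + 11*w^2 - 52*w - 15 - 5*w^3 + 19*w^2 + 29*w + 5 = 60*c^3 + c^2*(40*w + 140) + c*(-25*w^2 + 170*w - 25) - 5*w^3 + 30*w^2 - 25*w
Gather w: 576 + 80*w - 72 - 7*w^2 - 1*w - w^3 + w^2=-w^3 - 6*w^2 + 79*w + 504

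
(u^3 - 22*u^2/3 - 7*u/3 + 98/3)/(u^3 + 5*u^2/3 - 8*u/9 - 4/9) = 3*(3*u^2 - 28*u + 49)/(9*u^2 - 3*u - 2)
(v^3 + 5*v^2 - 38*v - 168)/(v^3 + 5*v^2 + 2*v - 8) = (v^2 + v - 42)/(v^2 + v - 2)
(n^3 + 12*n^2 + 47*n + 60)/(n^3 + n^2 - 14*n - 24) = (n^2 + 9*n + 20)/(n^2 - 2*n - 8)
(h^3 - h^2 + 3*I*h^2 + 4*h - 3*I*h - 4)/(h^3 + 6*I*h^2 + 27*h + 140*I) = (h^2 - h*(1 + I) + I)/(h^2 + 2*I*h + 35)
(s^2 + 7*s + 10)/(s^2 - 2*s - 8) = (s + 5)/(s - 4)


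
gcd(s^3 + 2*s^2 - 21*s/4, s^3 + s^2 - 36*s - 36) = 1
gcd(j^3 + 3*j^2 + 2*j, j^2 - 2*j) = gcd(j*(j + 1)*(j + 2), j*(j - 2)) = j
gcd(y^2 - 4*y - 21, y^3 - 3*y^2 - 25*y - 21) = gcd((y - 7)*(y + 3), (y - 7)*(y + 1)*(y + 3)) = y^2 - 4*y - 21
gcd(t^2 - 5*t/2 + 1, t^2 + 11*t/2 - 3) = t - 1/2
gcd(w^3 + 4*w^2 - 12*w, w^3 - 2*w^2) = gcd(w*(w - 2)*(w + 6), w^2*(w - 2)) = w^2 - 2*w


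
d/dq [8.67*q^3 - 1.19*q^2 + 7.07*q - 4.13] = 26.01*q^2 - 2.38*q + 7.07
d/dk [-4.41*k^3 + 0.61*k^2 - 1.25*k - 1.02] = -13.23*k^2 + 1.22*k - 1.25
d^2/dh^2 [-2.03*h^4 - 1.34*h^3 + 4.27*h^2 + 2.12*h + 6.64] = -24.36*h^2 - 8.04*h + 8.54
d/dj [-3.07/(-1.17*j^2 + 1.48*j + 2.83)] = (4.5436 - 7.1838*j)/(-1.17*j^2 + 1.48*j + 2.83)^2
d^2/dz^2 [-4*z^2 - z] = -8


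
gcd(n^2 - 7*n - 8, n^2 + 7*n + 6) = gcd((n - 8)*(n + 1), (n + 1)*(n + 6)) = n + 1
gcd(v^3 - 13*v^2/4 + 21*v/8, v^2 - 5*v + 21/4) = v - 3/2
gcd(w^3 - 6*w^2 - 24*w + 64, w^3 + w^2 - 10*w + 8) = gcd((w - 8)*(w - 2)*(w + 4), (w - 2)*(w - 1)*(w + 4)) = w^2 + 2*w - 8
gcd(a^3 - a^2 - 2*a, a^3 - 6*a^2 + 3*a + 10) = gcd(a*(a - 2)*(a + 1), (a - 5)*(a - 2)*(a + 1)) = a^2 - a - 2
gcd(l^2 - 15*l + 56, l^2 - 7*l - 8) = l - 8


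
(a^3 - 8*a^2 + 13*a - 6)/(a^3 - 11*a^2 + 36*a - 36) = (a^2 - 2*a + 1)/(a^2 - 5*a + 6)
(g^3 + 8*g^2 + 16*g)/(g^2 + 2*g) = (g^2 + 8*g + 16)/(g + 2)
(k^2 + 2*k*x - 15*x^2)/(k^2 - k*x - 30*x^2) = (-k + 3*x)/(-k + 6*x)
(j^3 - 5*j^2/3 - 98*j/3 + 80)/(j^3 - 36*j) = (3*j^2 - 23*j + 40)/(3*j*(j - 6))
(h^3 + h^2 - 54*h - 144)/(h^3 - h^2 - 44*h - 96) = (h + 6)/(h + 4)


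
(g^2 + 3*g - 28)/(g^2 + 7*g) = (g - 4)/g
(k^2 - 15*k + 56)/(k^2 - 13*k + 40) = (k - 7)/(k - 5)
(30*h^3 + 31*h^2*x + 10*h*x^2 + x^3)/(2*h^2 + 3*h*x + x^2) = (15*h^2 + 8*h*x + x^2)/(h + x)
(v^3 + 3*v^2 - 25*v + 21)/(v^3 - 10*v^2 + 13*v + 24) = (v^2 + 6*v - 7)/(v^2 - 7*v - 8)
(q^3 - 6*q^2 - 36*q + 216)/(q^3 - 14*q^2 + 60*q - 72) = (q + 6)/(q - 2)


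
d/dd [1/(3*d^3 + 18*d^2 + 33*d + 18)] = (-d^2 - 4*d - 11/3)/(d^3 + 6*d^2 + 11*d + 6)^2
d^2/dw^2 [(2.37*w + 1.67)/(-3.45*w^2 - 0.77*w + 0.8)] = (-(2.37*w + 1.67)*(6.9*w + 0.77)*(13.8*w + 1.54) + (49.059*w + 15.1728)*(3.45*w^2 + 0.77*w - 0.8))/(3.45*w^2 + 0.77*w - 0.8)^3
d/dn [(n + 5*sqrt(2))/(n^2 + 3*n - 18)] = (n^2 + 3*n - (n + 5*sqrt(2))*(2*n + 3) - 18)/(n^2 + 3*n - 18)^2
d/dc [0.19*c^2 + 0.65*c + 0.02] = 0.38*c + 0.65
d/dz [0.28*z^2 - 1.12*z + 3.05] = 0.56*z - 1.12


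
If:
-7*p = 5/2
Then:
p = -5/14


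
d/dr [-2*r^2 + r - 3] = 1 - 4*r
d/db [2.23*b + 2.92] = 2.23000000000000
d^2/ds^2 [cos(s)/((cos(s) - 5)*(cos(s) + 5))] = (-sin(s)^4 + 150*sin(s)^2 - 624)*cos(s)/((cos(s) - 5)^3*(cos(s) + 5)^3)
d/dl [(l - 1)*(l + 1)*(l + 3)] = 3*l^2 + 6*l - 1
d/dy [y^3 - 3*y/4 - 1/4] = 3*y^2 - 3/4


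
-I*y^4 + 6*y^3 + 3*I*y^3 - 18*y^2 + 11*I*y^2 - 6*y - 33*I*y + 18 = (y - 3)*(y + 2*I)*(y + 3*I)*(-I*y + 1)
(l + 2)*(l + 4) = l^2 + 6*l + 8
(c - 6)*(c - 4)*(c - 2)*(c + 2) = c^4 - 10*c^3 + 20*c^2 + 40*c - 96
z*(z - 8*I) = z^2 - 8*I*z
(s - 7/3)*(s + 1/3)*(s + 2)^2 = s^4 + 2*s^3 - 43*s^2/9 - 100*s/9 - 28/9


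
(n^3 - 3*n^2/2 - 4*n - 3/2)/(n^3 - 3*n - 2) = (n^2 - 5*n/2 - 3/2)/(n^2 - n - 2)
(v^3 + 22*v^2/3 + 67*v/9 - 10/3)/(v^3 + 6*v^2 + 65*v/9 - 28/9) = (3*v^2 + 23*v + 30)/(3*v^2 + 19*v + 28)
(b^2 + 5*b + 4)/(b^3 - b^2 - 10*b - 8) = (b + 4)/(b^2 - 2*b - 8)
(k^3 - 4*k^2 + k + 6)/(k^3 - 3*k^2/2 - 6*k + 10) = 2*(k^2 - 2*k - 3)/(2*k^2 + k - 10)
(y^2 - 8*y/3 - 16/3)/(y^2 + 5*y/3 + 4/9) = 3*(y - 4)/(3*y + 1)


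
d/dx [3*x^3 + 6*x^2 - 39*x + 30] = 9*x^2 + 12*x - 39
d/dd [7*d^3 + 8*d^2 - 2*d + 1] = 21*d^2 + 16*d - 2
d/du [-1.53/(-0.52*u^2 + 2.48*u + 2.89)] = (3.7944 - 1.5912*u)/(-0.52*u^2 + 2.48*u + 2.89)^2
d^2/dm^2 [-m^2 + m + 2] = -2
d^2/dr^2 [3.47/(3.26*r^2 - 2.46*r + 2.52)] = (-73.755544*r^2 + 55.656024*r + 3.47*(6.52*r - 2.46)*(13.04*r - 4.92) - 57.013488)/(3.26*r^2 - 2.46*r + 2.52)^3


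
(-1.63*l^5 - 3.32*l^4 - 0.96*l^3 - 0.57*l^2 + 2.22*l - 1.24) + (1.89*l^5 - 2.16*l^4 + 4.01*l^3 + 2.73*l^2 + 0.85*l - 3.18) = 0.26*l^5 - 5.48*l^4 + 3.05*l^3 + 2.16*l^2 + 3.07*l - 4.42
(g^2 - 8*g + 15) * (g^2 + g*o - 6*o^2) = g^4 + g^3*o - 8*g^3 - 6*g^2*o^2 - 8*g^2*o + 15*g^2 + 48*g*o^2 + 15*g*o - 90*o^2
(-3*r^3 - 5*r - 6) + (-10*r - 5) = -3*r^3 - 15*r - 11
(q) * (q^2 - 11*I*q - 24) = q^3 - 11*I*q^2 - 24*q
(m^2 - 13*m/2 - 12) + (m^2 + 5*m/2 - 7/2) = 2*m^2 - 4*m - 31/2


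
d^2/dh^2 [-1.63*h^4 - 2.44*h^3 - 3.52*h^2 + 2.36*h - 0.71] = -19.56*h^2 - 14.64*h - 7.04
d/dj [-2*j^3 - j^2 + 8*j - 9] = -6*j^2 - 2*j + 8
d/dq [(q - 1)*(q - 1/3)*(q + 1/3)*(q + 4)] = 4*q^3 + 9*q^2 - 74*q/9 - 1/3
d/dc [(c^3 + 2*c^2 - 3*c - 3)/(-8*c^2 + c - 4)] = (-8*c^4 + 2*c^3 - 34*c^2 - 64*c + 15)/(64*c^4 - 16*c^3 + 65*c^2 - 8*c + 16)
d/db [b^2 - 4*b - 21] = 2*b - 4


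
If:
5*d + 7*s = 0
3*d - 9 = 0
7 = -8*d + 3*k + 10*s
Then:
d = 3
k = 367/21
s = -15/7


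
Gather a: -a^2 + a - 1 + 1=-a^2 + a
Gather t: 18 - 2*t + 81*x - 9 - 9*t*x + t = t*(-9*x - 1) + 81*x + 9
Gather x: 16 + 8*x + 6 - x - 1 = 7*x + 21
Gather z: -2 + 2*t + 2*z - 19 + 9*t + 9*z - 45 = 11*t + 11*z - 66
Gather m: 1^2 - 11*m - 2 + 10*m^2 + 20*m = 10*m^2 + 9*m - 1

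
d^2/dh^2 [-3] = 0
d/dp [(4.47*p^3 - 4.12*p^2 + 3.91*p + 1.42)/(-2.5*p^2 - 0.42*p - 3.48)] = (-11.175*p^4 - 3.7548*p^3 - 35.1614*p^2 + 35.7752*p - 13.0104)/(6.25*p^4 + 2.1*p^3 + 17.5764*p^2 + 2.9232*p + 12.1104)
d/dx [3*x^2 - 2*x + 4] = 6*x - 2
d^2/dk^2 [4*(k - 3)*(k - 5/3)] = 8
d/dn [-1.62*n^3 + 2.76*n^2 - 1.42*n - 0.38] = -4.86*n^2 + 5.52*n - 1.42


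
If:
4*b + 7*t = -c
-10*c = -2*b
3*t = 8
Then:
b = -40/9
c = -8/9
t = 8/3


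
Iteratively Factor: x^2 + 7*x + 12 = (x + 3)*(x + 4)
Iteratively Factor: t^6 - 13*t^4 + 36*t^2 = (t - 3)*(t^5 + 3*t^4 - 4*t^3 - 12*t^2) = t*(t - 3)*(t^4 + 3*t^3 - 4*t^2 - 12*t) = t^2*(t - 3)*(t^3 + 3*t^2 - 4*t - 12) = t^2*(t - 3)*(t + 3)*(t^2 - 4) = t^2*(t - 3)*(t - 2)*(t + 3)*(t + 2)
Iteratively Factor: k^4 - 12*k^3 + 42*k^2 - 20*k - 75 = (k - 5)*(k^3 - 7*k^2 + 7*k + 15) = (k - 5)*(k + 1)*(k^2 - 8*k + 15) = (k - 5)^2*(k + 1)*(k - 3)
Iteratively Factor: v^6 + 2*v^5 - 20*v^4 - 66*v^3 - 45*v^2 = (v)*(v^5 + 2*v^4 - 20*v^3 - 66*v^2 - 45*v) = v*(v - 5)*(v^4 + 7*v^3 + 15*v^2 + 9*v) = v*(v - 5)*(v + 3)*(v^3 + 4*v^2 + 3*v) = v*(v - 5)*(v + 3)^2*(v^2 + v) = v^2*(v - 5)*(v + 3)^2*(v + 1)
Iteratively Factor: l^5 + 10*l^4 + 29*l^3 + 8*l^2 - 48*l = (l + 4)*(l^4 + 6*l^3 + 5*l^2 - 12*l) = (l + 4)^2*(l^3 + 2*l^2 - 3*l) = (l - 1)*(l + 4)^2*(l^2 + 3*l) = (l - 1)*(l + 3)*(l + 4)^2*(l)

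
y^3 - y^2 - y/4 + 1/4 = (y - 1)*(y - 1/2)*(y + 1/2)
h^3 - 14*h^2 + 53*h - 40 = (h - 8)*(h - 5)*(h - 1)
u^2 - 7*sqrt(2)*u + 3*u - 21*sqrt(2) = (u + 3)*(u - 7*sqrt(2))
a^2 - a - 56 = (a - 8)*(a + 7)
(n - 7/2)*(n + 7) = n^2 + 7*n/2 - 49/2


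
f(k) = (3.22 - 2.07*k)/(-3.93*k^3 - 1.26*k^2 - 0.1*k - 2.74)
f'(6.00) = -0.00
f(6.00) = 0.01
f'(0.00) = 0.80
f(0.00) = -1.18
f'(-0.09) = 0.74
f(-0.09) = -1.24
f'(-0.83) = 20.16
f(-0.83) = -3.86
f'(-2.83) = 0.11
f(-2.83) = 0.12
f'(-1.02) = 1053.77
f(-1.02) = 24.05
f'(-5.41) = 0.01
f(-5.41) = 0.02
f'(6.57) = -0.00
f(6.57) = 0.01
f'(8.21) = -0.00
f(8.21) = 0.01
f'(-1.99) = 0.47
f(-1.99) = 0.31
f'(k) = (3.22 - 2.07*k)*(11.79*k^2 + 2.52*k + 0.1)/(-3.93*k^3 - 1.26*k^2 - 0.1*k - 2.74)^2 - 2.07/(-3.93*k^3 - 1.26*k^2 - 0.1*k - 2.74) = (-16.2702*k^3 + 35.3556*k^2 + 8.1144*k + 5.9938)/(15.4449*k^6 + 9.9036*k^5 + 2.3736*k^4 + 21.7884*k^3 + 6.9148*k^2 + 0.548*k + 7.5076)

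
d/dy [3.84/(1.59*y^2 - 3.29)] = -12.2112*y/(1.59*y^2 - 3.29)^2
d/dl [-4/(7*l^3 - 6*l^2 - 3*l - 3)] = 12*(7*l^2 - 4*l - 1)/(-7*l^3 + 6*l^2 + 3*l + 3)^2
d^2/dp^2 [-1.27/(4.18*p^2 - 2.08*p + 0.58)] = (44.379896*p^2 - 22.083776*p - 1.27*(8.36*p - 2.08)*(16.72*p - 4.16) + 6.157976)/(4.18*p^2 - 2.08*p + 0.58)^3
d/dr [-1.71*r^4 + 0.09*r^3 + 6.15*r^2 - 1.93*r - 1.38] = -6.84*r^3 + 0.27*r^2 + 12.3*r - 1.93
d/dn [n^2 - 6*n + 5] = 2*n - 6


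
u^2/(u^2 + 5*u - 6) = u^2/(u^2 + 5*u - 6)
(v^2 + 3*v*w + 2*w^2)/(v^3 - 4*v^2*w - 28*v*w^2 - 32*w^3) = (v + w)/(v^2 - 6*v*w - 16*w^2)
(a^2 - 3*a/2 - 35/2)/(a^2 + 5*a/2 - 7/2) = (a - 5)/(a - 1)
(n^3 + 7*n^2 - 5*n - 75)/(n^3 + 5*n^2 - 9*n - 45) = (n + 5)/(n + 3)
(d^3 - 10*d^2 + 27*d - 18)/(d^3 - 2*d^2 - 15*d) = (-d^3 + 10*d^2 - 27*d + 18)/(d*(-d^2 + 2*d + 15))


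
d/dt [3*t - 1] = 3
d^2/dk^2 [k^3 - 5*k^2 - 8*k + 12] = 6*k - 10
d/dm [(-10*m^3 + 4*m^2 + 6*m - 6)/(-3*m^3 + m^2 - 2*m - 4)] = 2*(m^4 + 38*m^3 + 26*m^2 - 10*m - 18)/(9*m^6 - 6*m^5 + 13*m^4 + 20*m^3 - 4*m^2 + 16*m + 16)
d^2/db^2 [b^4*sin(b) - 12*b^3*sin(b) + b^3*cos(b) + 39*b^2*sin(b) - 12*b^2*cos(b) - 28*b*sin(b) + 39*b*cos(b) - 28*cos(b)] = -b^4*sin(b) + 12*b^3*sin(b) + 7*b^3*cos(b) - 33*b^2*sin(b) - 60*b^2*cos(b) + 4*b*sin(b) + 123*b*cos(b) - 52*cos(b)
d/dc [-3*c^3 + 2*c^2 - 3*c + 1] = -9*c^2 + 4*c - 3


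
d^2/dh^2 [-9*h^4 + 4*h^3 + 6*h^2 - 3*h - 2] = -108*h^2 + 24*h + 12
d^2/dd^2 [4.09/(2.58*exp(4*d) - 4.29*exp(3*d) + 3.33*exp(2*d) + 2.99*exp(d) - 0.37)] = ((-168.8352*exp(3*d) + 157.9149*exp(2*d) - 54.4788*exp(d) - 12.2291)*(2.58*exp(4*d) - 4.29*exp(3*d) + 3.33*exp(2*d) + 2.99*exp(d) - 0.37) + 4.09*(10.32*exp(3*d) - 12.87*exp(2*d) + 6.66*exp(d) + 2.99)*(20.64*exp(3*d) - 25.74*exp(2*d) + 13.32*exp(d) + 5.98)*exp(d))*exp(d)/(2.58*exp(4*d) - 4.29*exp(3*d) + 3.33*exp(2*d) + 2.99*exp(d) - 0.37)^3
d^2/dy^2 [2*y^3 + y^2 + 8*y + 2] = 12*y + 2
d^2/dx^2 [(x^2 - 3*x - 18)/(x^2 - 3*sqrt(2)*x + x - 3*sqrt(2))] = 2*(-(2*x - 3*sqrt(2) + 1)^2*(-x^2 + 3*x + 18) + (-x^2 + 3*x - (2*x - 3)*(2*x - 3*sqrt(2) + 1) + 18)*(x^2 - 3*sqrt(2)*x + x - 3*sqrt(2)) + (x^2 - 3*sqrt(2)*x + x - 3*sqrt(2))^2)/(x^2 - 3*sqrt(2)*x + x - 3*sqrt(2))^3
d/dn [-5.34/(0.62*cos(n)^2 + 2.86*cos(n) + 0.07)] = -(6.6216*cos(n) + 15.2724)*sin(n)/(0.62*cos(n)^2 + 2.86*cos(n) + 0.07)^2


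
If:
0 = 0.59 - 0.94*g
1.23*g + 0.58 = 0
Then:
No Solution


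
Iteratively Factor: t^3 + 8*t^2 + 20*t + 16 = (t + 2)*(t^2 + 6*t + 8) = (t + 2)*(t + 4)*(t + 2)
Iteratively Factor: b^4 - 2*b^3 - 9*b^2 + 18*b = (b)*(b^3 - 2*b^2 - 9*b + 18) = b*(b + 3)*(b^2 - 5*b + 6) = b*(b - 3)*(b + 3)*(b - 2)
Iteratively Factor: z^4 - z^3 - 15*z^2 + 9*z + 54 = (z - 3)*(z^3 + 2*z^2 - 9*z - 18) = (z - 3)*(z + 3)*(z^2 - z - 6) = (z - 3)*(z + 2)*(z + 3)*(z - 3)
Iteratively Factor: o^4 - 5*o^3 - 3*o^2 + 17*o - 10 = (o - 5)*(o^3 - 3*o + 2) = (o - 5)*(o + 2)*(o^2 - 2*o + 1) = (o - 5)*(o - 1)*(o + 2)*(o - 1)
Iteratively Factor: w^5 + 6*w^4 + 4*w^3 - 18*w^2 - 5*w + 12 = (w - 1)*(w^4 + 7*w^3 + 11*w^2 - 7*w - 12) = (w - 1)*(w + 1)*(w^3 + 6*w^2 + 5*w - 12) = (w - 1)*(w + 1)*(w + 3)*(w^2 + 3*w - 4) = (w - 1)^2*(w + 1)*(w + 3)*(w + 4)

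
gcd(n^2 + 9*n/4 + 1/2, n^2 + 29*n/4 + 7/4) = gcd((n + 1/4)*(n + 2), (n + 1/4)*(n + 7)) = n + 1/4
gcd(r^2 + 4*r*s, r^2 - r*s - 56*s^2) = 1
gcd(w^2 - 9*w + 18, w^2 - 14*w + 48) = w - 6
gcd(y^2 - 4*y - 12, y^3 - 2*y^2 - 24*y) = y - 6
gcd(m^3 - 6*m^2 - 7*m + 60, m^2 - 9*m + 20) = m^2 - 9*m + 20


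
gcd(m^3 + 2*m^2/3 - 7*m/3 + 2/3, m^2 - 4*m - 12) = m + 2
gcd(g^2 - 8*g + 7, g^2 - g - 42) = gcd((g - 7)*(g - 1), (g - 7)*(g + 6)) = g - 7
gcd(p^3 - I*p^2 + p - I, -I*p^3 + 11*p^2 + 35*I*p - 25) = p + I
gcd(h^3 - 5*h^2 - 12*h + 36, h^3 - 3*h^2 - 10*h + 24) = h^2 + h - 6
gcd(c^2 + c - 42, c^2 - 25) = 1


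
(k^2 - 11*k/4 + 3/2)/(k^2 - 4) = (k - 3/4)/(k + 2)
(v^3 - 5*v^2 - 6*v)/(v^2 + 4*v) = (v^2 - 5*v - 6)/(v + 4)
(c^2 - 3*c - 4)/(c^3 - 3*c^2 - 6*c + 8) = (c + 1)/(c^2 + c - 2)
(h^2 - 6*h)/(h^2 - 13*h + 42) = h/(h - 7)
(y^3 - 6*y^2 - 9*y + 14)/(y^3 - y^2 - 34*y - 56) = (y - 1)/(y + 4)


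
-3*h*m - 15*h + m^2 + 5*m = (-3*h + m)*(m + 5)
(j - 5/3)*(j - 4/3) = j^2 - 3*j + 20/9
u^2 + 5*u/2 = u*(u + 5/2)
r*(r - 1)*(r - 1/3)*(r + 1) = r^4 - r^3/3 - r^2 + r/3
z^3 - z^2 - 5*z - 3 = (z - 3)*(z + 1)^2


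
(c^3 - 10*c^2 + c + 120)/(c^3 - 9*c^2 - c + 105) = (c - 8)/(c - 7)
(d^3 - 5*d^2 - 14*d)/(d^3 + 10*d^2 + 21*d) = (d^2 - 5*d - 14)/(d^2 + 10*d + 21)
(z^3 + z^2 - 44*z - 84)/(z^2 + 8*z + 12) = z - 7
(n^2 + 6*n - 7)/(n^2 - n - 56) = (n - 1)/(n - 8)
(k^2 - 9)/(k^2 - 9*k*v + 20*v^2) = (k^2 - 9)/(k^2 - 9*k*v + 20*v^2)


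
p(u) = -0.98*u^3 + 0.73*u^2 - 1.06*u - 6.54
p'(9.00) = -226.06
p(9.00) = -671.37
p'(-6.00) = -115.66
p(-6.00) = 237.78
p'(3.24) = -27.19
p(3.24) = -35.64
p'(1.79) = -7.87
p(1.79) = -11.72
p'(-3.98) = -53.44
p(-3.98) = 71.03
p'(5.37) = -78.00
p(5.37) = -142.94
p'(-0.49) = -2.48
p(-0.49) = -5.73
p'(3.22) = -26.84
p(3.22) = -35.10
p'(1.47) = -5.27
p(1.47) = -9.63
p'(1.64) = -6.57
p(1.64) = -10.64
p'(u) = -2.94*u^2 + 1.46*u - 1.06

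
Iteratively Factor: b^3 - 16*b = (b - 4)*(b^2 + 4*b) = (b - 4)*(b + 4)*(b)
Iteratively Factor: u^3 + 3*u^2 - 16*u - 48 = (u - 4)*(u^2 + 7*u + 12) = (u - 4)*(u + 4)*(u + 3)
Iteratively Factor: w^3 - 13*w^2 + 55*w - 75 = (w - 5)*(w^2 - 8*w + 15) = (w - 5)*(w - 3)*(w - 5)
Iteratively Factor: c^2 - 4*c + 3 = (c - 1)*(c - 3)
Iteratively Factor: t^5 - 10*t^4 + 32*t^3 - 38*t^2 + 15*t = (t - 5)*(t^4 - 5*t^3 + 7*t^2 - 3*t) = t*(t - 5)*(t^3 - 5*t^2 + 7*t - 3) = t*(t - 5)*(t - 3)*(t^2 - 2*t + 1) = t*(t - 5)*(t - 3)*(t - 1)*(t - 1)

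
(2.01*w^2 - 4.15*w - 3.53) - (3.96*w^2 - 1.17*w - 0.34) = -1.95*w^2 - 2.98*w - 3.19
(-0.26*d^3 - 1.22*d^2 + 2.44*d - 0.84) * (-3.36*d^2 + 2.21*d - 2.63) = 0.8736*d^5 + 3.5246*d^4 - 10.2108*d^3 + 11.4234*d^2 - 8.2736*d + 2.2092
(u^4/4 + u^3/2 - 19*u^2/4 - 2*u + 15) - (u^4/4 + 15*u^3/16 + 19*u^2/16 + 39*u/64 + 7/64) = -7*u^3/16 - 95*u^2/16 - 167*u/64 + 953/64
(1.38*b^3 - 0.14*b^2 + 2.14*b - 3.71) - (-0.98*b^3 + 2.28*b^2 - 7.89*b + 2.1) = 2.36*b^3 - 2.42*b^2 + 10.03*b - 5.81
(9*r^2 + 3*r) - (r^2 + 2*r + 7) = 8*r^2 + r - 7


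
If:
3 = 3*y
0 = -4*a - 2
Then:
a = -1/2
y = 1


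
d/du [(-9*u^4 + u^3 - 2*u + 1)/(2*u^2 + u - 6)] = (-36*u^5 - 25*u^4 + 218*u^3 - 14*u^2 - 4*u + 11)/(4*u^4 + 4*u^3 - 23*u^2 - 12*u + 36)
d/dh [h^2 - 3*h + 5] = 2*h - 3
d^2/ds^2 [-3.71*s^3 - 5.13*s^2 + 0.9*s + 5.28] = -22.26*s - 10.26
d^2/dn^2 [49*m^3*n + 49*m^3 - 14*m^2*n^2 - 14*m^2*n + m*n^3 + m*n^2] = 2*m*(-14*m + 3*n + 1)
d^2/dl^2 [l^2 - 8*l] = 2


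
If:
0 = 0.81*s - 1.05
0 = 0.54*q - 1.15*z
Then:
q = 2.12962962962963*z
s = 1.30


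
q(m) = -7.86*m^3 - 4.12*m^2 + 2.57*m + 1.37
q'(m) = -23.58*m^2 - 8.24*m + 2.57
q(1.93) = -65.52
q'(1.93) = -101.17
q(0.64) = -0.73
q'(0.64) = -12.36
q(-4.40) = 579.85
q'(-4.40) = -417.68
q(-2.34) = 73.51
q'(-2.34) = -107.26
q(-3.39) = 251.52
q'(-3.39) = -240.48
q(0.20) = 1.66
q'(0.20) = -0.02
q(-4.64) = 685.94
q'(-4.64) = -466.86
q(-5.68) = 1294.20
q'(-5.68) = -711.37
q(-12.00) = 12959.33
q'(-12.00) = -3294.07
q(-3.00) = 168.80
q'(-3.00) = -184.93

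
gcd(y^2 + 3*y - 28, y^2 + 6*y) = 1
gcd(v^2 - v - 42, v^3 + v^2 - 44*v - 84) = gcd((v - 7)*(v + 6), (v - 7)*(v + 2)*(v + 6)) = v^2 - v - 42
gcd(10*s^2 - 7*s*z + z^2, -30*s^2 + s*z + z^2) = -5*s + z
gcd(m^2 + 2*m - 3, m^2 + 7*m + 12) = m + 3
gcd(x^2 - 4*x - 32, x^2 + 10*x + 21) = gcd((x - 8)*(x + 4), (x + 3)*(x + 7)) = 1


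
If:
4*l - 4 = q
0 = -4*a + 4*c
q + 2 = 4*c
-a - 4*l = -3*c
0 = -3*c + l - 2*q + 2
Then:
No Solution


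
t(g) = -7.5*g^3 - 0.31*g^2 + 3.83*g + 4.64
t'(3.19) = -227.11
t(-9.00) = 5412.56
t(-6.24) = 1790.95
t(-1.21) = 12.84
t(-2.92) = 177.54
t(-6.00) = 1590.50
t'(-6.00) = -802.45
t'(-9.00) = -1813.09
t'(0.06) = 3.71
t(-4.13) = 511.87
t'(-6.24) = -868.40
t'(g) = -22.5*g^2 - 0.62*g + 3.83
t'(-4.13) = -377.39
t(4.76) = -793.03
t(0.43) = 5.63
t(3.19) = -229.76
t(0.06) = 4.87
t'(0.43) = -0.60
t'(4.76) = -508.92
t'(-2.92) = -186.20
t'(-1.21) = -28.36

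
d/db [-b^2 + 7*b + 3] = 7 - 2*b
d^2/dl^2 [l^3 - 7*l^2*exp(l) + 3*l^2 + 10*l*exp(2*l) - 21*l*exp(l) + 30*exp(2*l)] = -7*l^2*exp(l) + 40*l*exp(2*l) - 49*l*exp(l) + 6*l + 160*exp(2*l) - 56*exp(l) + 6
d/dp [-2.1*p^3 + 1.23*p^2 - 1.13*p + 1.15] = -6.3*p^2 + 2.46*p - 1.13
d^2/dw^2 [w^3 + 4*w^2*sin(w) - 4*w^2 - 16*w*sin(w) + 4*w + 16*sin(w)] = -4*w^2*sin(w) + 16*sqrt(2)*w*sin(w + pi/4) + 6*w - 8*sin(w) - 32*cos(w) - 8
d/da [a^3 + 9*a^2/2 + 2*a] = 3*a^2 + 9*a + 2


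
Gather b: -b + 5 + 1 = 6 - b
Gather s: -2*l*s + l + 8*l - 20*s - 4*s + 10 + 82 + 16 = 9*l + s*(-2*l - 24) + 108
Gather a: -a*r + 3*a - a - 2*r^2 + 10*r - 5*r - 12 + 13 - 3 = a*(2 - r) - 2*r^2 + 5*r - 2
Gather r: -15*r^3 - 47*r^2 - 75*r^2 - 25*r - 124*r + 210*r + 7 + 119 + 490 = -15*r^3 - 122*r^2 + 61*r + 616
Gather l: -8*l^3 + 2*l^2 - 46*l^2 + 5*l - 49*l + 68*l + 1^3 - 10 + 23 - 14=-8*l^3 - 44*l^2 + 24*l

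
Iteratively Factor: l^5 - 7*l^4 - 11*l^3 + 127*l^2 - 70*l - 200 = (l - 5)*(l^4 - 2*l^3 - 21*l^2 + 22*l + 40) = (l - 5)*(l + 1)*(l^3 - 3*l^2 - 18*l + 40) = (l - 5)*(l + 1)*(l + 4)*(l^2 - 7*l + 10) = (l - 5)*(l - 2)*(l + 1)*(l + 4)*(l - 5)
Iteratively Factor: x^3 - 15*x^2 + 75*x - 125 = (x - 5)*(x^2 - 10*x + 25) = (x - 5)^2*(x - 5)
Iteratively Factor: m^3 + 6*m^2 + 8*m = (m + 4)*(m^2 + 2*m) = m*(m + 4)*(m + 2)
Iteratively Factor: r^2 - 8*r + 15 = (r - 5)*(r - 3)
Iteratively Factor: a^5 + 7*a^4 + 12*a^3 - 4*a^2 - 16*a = (a + 2)*(a^4 + 5*a^3 + 2*a^2 - 8*a) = (a + 2)*(a + 4)*(a^3 + a^2 - 2*a) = a*(a + 2)*(a + 4)*(a^2 + a - 2) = a*(a + 2)^2*(a + 4)*(a - 1)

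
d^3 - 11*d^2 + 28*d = d*(d - 7)*(d - 4)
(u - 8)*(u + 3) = u^2 - 5*u - 24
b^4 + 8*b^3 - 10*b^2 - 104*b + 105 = (b - 3)*(b - 1)*(b + 5)*(b + 7)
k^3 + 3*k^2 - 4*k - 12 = (k - 2)*(k + 2)*(k + 3)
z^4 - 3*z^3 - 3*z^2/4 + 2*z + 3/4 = (z - 3)*(z - 1)*(z + 1/2)^2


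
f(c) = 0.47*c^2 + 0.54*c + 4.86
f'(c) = 0.94*c + 0.54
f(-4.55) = 12.13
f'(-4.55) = -3.74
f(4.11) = 15.02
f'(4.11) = 4.40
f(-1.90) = 5.53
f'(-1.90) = -1.25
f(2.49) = 9.12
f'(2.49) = 2.88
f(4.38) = 16.24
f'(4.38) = 4.66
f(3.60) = 12.90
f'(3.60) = 3.92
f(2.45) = 9.00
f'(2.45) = 2.84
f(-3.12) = 7.75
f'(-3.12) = -2.39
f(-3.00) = 7.47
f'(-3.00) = -2.28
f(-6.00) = 18.54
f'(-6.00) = -5.10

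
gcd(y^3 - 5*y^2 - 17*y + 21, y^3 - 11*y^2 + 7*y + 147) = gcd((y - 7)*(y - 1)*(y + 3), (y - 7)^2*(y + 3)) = y^2 - 4*y - 21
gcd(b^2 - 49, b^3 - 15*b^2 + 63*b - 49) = b - 7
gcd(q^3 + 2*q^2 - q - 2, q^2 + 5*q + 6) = q + 2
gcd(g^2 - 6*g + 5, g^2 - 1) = g - 1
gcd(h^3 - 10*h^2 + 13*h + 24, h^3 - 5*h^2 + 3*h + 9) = h^2 - 2*h - 3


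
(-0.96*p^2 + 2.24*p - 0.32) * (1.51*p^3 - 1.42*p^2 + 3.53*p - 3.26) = -1.4496*p^5 + 4.7456*p^4 - 7.0528*p^3 + 11.4912*p^2 - 8.432*p + 1.0432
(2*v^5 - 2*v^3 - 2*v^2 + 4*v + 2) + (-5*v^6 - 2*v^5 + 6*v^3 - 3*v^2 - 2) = -5*v^6 + 4*v^3 - 5*v^2 + 4*v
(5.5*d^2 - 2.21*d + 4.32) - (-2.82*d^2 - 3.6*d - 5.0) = 8.32*d^2 + 1.39*d + 9.32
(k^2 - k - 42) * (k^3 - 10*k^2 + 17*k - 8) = k^5 - 11*k^4 - 15*k^3 + 395*k^2 - 706*k + 336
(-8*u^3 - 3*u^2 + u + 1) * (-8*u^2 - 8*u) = 64*u^5 + 88*u^4 + 16*u^3 - 16*u^2 - 8*u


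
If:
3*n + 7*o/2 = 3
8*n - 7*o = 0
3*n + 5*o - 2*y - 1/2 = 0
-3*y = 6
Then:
No Solution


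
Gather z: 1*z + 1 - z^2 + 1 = -z^2 + z + 2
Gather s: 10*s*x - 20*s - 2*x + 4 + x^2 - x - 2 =s*(10*x - 20) + x^2 - 3*x + 2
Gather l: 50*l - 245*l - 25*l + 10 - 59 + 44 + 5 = -220*l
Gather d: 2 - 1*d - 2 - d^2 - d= -d^2 - 2*d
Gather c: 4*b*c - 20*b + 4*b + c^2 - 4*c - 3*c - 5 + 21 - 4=-16*b + c^2 + c*(4*b - 7) + 12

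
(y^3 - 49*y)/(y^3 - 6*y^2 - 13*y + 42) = y*(y + 7)/(y^2 + y - 6)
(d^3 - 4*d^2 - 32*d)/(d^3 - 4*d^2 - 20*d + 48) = d*(d - 8)/(d^2 - 8*d + 12)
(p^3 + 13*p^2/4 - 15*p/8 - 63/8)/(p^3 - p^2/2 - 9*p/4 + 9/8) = (4*p^2 + 19*p + 21)/(4*p^2 + 4*p - 3)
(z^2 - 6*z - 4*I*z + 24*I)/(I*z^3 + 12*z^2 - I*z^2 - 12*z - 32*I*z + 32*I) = I*(6 - z)/(z^2 - z*(1 + 8*I) + 8*I)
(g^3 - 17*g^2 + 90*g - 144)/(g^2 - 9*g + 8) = (g^2 - 9*g + 18)/(g - 1)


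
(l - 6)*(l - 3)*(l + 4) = l^3 - 5*l^2 - 18*l + 72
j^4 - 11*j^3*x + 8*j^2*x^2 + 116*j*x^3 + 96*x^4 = (j - 8*x)*(j - 6*x)*(j + x)*(j + 2*x)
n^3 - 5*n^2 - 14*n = n*(n - 7)*(n + 2)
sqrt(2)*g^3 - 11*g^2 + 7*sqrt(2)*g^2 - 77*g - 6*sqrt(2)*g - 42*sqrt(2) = (g + 7)*(g - 6*sqrt(2))*(sqrt(2)*g + 1)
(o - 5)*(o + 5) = o^2 - 25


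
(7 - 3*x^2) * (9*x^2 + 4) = -27*x^4 + 51*x^2 + 28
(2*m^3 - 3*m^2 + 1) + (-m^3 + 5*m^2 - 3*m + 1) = m^3 + 2*m^2 - 3*m + 2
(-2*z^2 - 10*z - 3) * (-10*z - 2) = 20*z^3 + 104*z^2 + 50*z + 6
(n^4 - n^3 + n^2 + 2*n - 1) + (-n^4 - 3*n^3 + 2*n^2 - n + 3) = -4*n^3 + 3*n^2 + n + 2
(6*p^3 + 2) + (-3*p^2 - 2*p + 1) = 6*p^3 - 3*p^2 - 2*p + 3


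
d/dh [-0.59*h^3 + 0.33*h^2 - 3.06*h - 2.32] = -1.77*h^2 + 0.66*h - 3.06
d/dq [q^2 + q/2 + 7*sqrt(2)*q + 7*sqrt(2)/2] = 2*q + 1/2 + 7*sqrt(2)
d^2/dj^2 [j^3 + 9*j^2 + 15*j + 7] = 6*j + 18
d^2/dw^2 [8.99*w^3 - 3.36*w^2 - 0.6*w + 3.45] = 53.94*w - 6.72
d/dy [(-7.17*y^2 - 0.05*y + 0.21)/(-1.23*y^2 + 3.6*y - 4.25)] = (-25.8735*y^2 + 61.4616*y - 0.5435)/(1.5129*y^4 - 8.856*y^3 + 23.415*y^2 - 30.6*y + 18.0625)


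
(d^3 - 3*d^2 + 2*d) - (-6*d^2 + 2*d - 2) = d^3 + 3*d^2 + 2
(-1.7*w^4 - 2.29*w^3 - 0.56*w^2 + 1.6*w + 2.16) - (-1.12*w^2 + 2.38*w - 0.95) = -1.7*w^4 - 2.29*w^3 + 0.56*w^2 - 0.78*w + 3.11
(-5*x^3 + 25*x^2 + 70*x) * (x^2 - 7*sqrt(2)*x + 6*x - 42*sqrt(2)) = -5*x^5 - 5*x^4 + 35*sqrt(2)*x^4 + 35*sqrt(2)*x^3 + 220*x^3 - 1540*sqrt(2)*x^2 + 420*x^2 - 2940*sqrt(2)*x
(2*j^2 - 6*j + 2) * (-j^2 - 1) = -2*j^4 + 6*j^3 - 4*j^2 + 6*j - 2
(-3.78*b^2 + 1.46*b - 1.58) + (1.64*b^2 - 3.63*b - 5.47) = -2.14*b^2 - 2.17*b - 7.05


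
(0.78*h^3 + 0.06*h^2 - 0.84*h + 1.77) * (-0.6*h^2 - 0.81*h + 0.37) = -0.468*h^5 - 0.6678*h^4 + 0.744*h^3 - 0.3594*h^2 - 1.7445*h + 0.6549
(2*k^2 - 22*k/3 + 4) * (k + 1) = 2*k^3 - 16*k^2/3 - 10*k/3 + 4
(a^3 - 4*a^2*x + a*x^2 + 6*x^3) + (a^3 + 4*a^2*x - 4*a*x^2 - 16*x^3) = 2*a^3 - 3*a*x^2 - 10*x^3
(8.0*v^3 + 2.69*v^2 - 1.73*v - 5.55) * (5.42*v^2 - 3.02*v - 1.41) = 43.36*v^5 - 9.5802*v^4 - 28.7804*v^3 - 28.6493*v^2 + 19.2003*v + 7.8255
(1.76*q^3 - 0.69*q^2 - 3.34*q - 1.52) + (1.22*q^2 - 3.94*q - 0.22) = 1.76*q^3 + 0.53*q^2 - 7.28*q - 1.74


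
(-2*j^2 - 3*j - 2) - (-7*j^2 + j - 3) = 5*j^2 - 4*j + 1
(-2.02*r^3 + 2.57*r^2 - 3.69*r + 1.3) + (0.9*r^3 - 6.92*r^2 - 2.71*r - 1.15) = -1.12*r^3 - 4.35*r^2 - 6.4*r + 0.15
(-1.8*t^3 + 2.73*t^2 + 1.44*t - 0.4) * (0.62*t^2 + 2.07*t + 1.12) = -1.116*t^5 - 2.0334*t^4 + 4.5279*t^3 + 5.7904*t^2 + 0.7848*t - 0.448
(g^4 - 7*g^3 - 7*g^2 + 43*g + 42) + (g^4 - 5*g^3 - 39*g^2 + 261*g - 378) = 2*g^4 - 12*g^3 - 46*g^2 + 304*g - 336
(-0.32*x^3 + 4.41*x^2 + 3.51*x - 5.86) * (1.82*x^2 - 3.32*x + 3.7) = -0.5824*x^5 + 9.0886*x^4 - 9.437*x^3 - 6.0014*x^2 + 32.4422*x - 21.682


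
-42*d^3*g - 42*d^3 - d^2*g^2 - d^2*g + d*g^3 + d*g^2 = (-7*d + g)*(6*d + g)*(d*g + d)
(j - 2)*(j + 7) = j^2 + 5*j - 14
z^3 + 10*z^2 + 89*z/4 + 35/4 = (z + 1/2)*(z + 5/2)*(z + 7)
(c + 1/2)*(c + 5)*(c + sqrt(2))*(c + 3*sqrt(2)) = c^4 + 11*c^3/2 + 4*sqrt(2)*c^3 + 17*c^2/2 + 22*sqrt(2)*c^2 + 10*sqrt(2)*c + 33*c + 15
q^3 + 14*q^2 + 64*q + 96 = (q + 4)^2*(q + 6)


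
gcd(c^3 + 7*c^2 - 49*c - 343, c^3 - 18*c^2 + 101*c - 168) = c - 7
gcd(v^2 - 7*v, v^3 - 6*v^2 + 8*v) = v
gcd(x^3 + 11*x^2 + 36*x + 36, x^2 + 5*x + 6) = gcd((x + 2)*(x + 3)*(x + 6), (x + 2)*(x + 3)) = x^2 + 5*x + 6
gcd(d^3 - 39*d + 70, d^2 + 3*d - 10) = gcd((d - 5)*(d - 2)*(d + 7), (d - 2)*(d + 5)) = d - 2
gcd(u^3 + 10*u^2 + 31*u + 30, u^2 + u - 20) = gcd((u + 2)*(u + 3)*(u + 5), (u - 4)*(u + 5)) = u + 5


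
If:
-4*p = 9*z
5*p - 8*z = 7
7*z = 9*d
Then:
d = -28/99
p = 9/11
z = -4/11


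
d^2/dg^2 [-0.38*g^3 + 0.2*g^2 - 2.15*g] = 0.4 - 2.28*g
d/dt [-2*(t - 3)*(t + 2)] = 2 - 4*t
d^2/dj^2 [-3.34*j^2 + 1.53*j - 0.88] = -6.68000000000000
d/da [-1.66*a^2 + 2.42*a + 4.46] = 2.42 - 3.32*a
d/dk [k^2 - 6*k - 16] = 2*k - 6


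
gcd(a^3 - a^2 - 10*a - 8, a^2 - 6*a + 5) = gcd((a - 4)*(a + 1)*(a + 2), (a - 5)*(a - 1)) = 1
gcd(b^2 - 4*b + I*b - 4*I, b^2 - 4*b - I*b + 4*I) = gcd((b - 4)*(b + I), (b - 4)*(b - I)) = b - 4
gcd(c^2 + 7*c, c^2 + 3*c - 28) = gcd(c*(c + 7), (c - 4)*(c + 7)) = c + 7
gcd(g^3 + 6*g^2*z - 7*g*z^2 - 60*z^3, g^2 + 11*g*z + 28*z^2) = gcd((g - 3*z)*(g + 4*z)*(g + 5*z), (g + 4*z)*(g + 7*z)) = g + 4*z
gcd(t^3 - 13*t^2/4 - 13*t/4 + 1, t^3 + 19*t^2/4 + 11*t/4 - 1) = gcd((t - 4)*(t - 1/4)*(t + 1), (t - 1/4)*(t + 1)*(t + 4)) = t^2 + 3*t/4 - 1/4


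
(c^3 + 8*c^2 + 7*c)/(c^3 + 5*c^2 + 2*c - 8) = c*(c^2 + 8*c + 7)/(c^3 + 5*c^2 + 2*c - 8)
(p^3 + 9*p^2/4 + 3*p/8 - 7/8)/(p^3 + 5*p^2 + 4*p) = (8*p^2 + 10*p - 7)/(8*p*(p + 4))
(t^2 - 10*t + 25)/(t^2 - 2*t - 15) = (t - 5)/(t + 3)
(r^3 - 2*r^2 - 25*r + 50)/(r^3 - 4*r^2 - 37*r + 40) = (r^2 - 7*r + 10)/(r^2 - 9*r + 8)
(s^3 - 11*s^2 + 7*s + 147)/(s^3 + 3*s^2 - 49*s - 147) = (s - 7)/(s + 7)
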